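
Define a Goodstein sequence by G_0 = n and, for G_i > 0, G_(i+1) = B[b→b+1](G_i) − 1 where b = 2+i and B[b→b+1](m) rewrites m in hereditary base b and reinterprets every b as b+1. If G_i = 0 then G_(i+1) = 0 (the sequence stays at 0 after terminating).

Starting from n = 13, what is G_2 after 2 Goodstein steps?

1279

i=0: 13 = 2^(2 + 1) + 2^2 + 1 (b=2); 2→3: 3^(3 + 1) + 3^3 + 1 = 109; 109−1 = 108
i=1: 108 = 3^(3 + 1) + 3^3 (b=3); 3→4: 4^(4 + 1) + 4^4 = 1280; 1280−1 = 1279
i=2: 1279 = 4^(4 + 1) + 3·4^3 + 3·4^2 + 3·4 + 3 (b=4); 4→5: 5^(5 + 1) + 3·5^3 + 3·5^2 + 3·5 + 3 = 16093; 16093−1 = 16092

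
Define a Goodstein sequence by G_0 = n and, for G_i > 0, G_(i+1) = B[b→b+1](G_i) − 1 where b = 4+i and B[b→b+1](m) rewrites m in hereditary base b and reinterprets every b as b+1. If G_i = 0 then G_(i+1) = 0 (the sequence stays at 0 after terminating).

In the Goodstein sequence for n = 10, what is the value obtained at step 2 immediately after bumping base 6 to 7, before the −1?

14

(0) 10|_4 = 2·4 + 2 ↦ 2·5 + 2|_5 = 12 ⇒ 11
(1) 11|_5 = 2·5 + 1 ↦ 2·6 + 1|_6 = 13 ⇒ 12
(2) 12|_6 = 2·6 ↦ 2·7|_7 = 14 ⇒ 13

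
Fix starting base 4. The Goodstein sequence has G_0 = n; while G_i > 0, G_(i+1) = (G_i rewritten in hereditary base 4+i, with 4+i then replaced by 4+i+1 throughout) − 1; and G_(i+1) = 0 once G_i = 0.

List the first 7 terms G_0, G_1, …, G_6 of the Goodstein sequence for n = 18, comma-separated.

18, 26, 36, 48, 53, 58, 63

G_0=18  [base 4] 4^2 + 2  →[4↦5]→  5^2 + 2 = 27  −1 ⇒ G_1=26
G_1=26  [base 5] 5^2 + 1  →[5↦6]→  6^2 + 1 = 37  −1 ⇒ G_2=36
G_2=36  [base 6] 6^2  →[6↦7]→  7^2 = 49  −1 ⇒ G_3=48
G_3=48  [base 7] 6·7 + 6  →[7↦8]→  6·8 + 6 = 54  −1 ⇒ G_4=53
G_4=53  [base 8] 6·8 + 5  →[8↦9]→  6·9 + 5 = 59  −1 ⇒ G_5=58
G_5=58  [base 9] 6·9 + 4  →[9↦10]→  6·10 + 4 = 64  −1 ⇒ G_6=63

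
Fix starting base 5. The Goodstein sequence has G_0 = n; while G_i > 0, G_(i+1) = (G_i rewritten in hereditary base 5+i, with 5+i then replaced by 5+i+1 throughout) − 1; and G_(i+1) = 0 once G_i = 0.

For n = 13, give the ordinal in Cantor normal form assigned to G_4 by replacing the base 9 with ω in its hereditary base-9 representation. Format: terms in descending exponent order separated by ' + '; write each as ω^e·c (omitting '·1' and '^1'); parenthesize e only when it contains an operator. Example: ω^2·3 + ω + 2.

ω + 8

step 0: 13 = 2·5 + 3; sub 6 for 5: 2·6 + 3; = 15; G_1 = 15−1 = 14
step 1: 14 = 2·6 + 2; sub 7 for 6: 2·7 + 2; = 16; G_2 = 16−1 = 15
step 2: 15 = 2·7 + 1; sub 8 for 7: 2·8 + 1; = 17; G_3 = 17−1 = 16
step 3: 16 = 2·8; sub 9 for 8: 2·9; = 18; G_4 = 18−1 = 17
step 4: 17 = 9 + 8; sub 10 for 9: 10 + 8; = 18; G_5 = 18−1 = 17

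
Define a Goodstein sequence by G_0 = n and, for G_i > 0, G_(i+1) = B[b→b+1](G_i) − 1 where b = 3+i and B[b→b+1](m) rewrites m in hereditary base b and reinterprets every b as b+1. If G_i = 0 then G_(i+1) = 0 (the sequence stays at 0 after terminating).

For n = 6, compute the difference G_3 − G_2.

0

i=0: 6 = 2·3 (b=3); 3→4: 2·4 = 8; 8−1 = 7
i=1: 7 = 4 + 3 (b=4); 4→5: 5 + 3 = 8; 8−1 = 7
i=2: 7 = 5 + 2 (b=5); 5→6: 6 + 2 = 8; 8−1 = 7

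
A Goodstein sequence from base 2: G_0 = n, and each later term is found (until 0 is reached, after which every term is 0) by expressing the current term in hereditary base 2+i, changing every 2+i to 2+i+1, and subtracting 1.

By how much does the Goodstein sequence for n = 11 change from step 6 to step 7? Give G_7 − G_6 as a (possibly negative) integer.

G_0 = 11. HB_2(11) = 2^(2 + 1) + 2 + 1. Bump = 85. G_1 = 84.
G_1 = 84. HB_3(84) = 3^(3 + 1) + 3. Bump = 1028. G_2 = 1027.
G_2 = 1027. HB_4(1027) = 4^(4 + 1) + 3. Bump = 15628. G_3 = 15627.
G_3 = 15627. HB_5(15627) = 5^(5 + 1) + 2. Bump = 279938. G_4 = 279937.
G_4 = 279937. HB_6(279937) = 6^(6 + 1) + 1. Bump = 5764802. G_5 = 5764801.
G_5 = 5764801. HB_7(5764801) = 7^(7 + 1). Bump = 134217728. G_6 = 134217727.
G_6 = 134217727. HB_8(134217727) = 7·8^8 + 7·8^7 + 7·8^6 + 7·8^5 + 7·8^4 + 7·8^3 + 7·8^2 + 7·8 + 7. Bump = 2749609303. G_7 = 2749609302.

2615391575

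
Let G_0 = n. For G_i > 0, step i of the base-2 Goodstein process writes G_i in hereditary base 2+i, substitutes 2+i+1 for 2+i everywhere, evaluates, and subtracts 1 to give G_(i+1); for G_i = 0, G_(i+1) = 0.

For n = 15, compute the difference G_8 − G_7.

base 2: 15 = 2^(2 + 1) + 2^2 + 2 + 1; at 3: 3^(3 + 1) + 3^3 + 3 + 1 = 112; next = 111
base 3: 111 = 3^(3 + 1) + 3^3 + 3; at 4: 4^(4 + 1) + 4^4 + 4 = 1284; next = 1283
base 4: 1283 = 4^(4 + 1) + 4^4 + 3; at 5: 5^(5 + 1) + 5^5 + 3 = 18753; next = 18752
base 5: 18752 = 5^(5 + 1) + 5^5 + 2; at 6: 6^(6 + 1) + 6^6 + 2 = 326594; next = 326593
base 6: 326593 = 6^(6 + 1) + 6^6 + 1; at 7: 7^(7 + 1) + 7^7 + 1 = 6588345; next = 6588344
base 7: 6588344 = 7^(7 + 1) + 7^7; at 8: 8^(8 + 1) + 8^8 = 150994944; next = 150994943
base 8: 150994943 = 8^(8 + 1) + 7·8^7 + 7·8^6 + 7·8^5 + 7·8^4 + 7·8^3 + 7·8^2 + 7·8 + 7; at 9: 9^(9 + 1) + 7·9^7 + 7·9^6 + 7·9^5 + 7·9^4 + 7·9^3 + 7·9^2 + 7·9 + 7 = 3524450281; next = 3524450280
base 9: 3524450280 = 9^(9 + 1) + 7·9^7 + 7·9^6 + 7·9^5 + 7·9^4 + 7·9^3 + 7·9^2 + 7·9 + 6; at 10: 10^(10 + 1) + 7·10^7 + 7·10^6 + 7·10^5 + 7·10^4 + 7·10^3 + 7·10^2 + 7·10 + 6 = 100077777776; next = 100077777775

96553327495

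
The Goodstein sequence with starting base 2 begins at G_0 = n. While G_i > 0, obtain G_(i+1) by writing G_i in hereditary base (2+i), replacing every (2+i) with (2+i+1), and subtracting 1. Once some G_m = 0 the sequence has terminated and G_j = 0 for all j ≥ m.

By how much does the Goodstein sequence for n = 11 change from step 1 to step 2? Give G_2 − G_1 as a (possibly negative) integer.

step 0: 11 = 2^(2 + 1) + 2 + 1; sub 3 for 2: 3^(3 + 1) + 3 + 1; = 85; G_1 = 85−1 = 84
step 1: 84 = 3^(3 + 1) + 3; sub 4 for 3: 4^(4 + 1) + 4; = 1028; G_2 = 1028−1 = 1027

943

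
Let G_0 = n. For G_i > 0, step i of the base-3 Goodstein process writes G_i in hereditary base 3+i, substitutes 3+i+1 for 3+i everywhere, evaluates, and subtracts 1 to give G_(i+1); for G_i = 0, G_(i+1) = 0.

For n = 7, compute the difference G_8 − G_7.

7 —HB3→ 2·3 + 1 —bump→ 2·4 + 1 = 9 —(−1)→ 8
8 —HB4→ 2·4 —bump→ 2·5 = 10 —(−1)→ 9
9 —HB5→ 5 + 4 —bump→ 6 + 4 = 10 —(−1)→ 9
9 —HB6→ 6 + 3 —bump→ 7 + 3 = 10 —(−1)→ 9
9 —HB7→ 7 + 2 —bump→ 8 + 2 = 10 —(−1)→ 9
9 —HB8→ 8 + 1 —bump→ 9 + 1 = 10 —(−1)→ 9
9 —HB9→ 9 —bump→ 10 = 10 —(−1)→ 9
9 —HB10→ 9 —bump→ 9 = 9 —(−1)→ 8

-1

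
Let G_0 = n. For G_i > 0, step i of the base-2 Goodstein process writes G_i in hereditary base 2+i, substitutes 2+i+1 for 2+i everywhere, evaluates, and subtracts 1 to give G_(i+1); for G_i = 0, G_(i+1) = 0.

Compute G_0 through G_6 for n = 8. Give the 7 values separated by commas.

(0) 8|_2 = 2^(2 + 1) ↦ 3^(3 + 1)|_3 = 81 ⇒ 80
(1) 80|_3 = 2·3^3 + 2·3^2 + 2·3 + 2 ↦ 2·4^4 + 2·4^2 + 2·4 + 2|_4 = 554 ⇒ 553
(2) 553|_4 = 2·4^4 + 2·4^2 + 2·4 + 1 ↦ 2·5^5 + 2·5^2 + 2·5 + 1|_5 = 6311 ⇒ 6310
(3) 6310|_5 = 2·5^5 + 2·5^2 + 2·5 ↦ 2·6^6 + 2·6^2 + 2·6|_6 = 93396 ⇒ 93395
(4) 93395|_6 = 2·6^6 + 2·6^2 + 6 + 5 ↦ 2·7^7 + 2·7^2 + 7 + 5|_7 = 1647196 ⇒ 1647195
(5) 1647195|_7 = 2·7^7 + 2·7^2 + 7 + 4 ↦ 2·8^8 + 2·8^2 + 8 + 4|_8 = 33554572 ⇒ 33554571

8, 80, 553, 6310, 93395, 1647195, 33554571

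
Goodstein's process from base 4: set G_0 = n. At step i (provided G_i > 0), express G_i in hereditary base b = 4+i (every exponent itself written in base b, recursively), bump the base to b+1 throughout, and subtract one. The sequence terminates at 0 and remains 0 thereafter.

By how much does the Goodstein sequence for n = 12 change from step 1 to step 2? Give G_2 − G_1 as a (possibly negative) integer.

(0) 12|_4 = 3·4 ↦ 3·5|_5 = 15 ⇒ 14
(1) 14|_5 = 2·5 + 4 ↦ 2·6 + 4|_6 = 16 ⇒ 15

1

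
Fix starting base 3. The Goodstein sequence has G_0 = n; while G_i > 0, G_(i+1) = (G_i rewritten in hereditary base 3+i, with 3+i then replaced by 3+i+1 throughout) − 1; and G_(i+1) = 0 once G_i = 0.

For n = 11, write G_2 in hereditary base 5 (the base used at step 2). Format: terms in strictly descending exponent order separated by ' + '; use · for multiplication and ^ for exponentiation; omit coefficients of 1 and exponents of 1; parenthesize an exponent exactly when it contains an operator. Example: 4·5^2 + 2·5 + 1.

(0) 11|_3 = 3^2 + 2 ↦ 4^2 + 2|_4 = 18 ⇒ 17
(1) 17|_4 = 4^2 + 1 ↦ 5^2 + 1|_5 = 26 ⇒ 25
(2) 25|_5 = 5^2 ↦ 6^2|_6 = 36 ⇒ 35

5^2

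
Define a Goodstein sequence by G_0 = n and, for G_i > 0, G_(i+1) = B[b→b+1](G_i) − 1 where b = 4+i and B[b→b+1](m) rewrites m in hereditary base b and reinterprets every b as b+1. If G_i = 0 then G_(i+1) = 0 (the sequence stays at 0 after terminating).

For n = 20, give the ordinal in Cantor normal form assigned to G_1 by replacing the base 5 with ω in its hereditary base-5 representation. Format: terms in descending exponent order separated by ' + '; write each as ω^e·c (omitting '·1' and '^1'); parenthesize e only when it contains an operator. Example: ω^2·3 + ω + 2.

ω^2 + 4

G_0 = 20. HB_4(20) = 4^2 + 4. Bump = 30. G_1 = 29.
G_1 = 29. HB_5(29) = 5^2 + 4. Bump = 40. G_2 = 39.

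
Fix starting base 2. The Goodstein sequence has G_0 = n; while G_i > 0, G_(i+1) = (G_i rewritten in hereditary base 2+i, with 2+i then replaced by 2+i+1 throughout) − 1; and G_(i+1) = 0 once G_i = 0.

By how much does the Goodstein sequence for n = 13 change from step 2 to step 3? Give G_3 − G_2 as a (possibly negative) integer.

base 2: 13 = 2^(2 + 1) + 2^2 + 1; at 3: 3^(3 + 1) + 3^3 + 1 = 109; next = 108
base 3: 108 = 3^(3 + 1) + 3^3; at 4: 4^(4 + 1) + 4^4 = 1280; next = 1279
base 4: 1279 = 4^(4 + 1) + 3·4^3 + 3·4^2 + 3·4 + 3; at 5: 5^(5 + 1) + 3·5^3 + 3·5^2 + 3·5 + 3 = 16093; next = 16092

14813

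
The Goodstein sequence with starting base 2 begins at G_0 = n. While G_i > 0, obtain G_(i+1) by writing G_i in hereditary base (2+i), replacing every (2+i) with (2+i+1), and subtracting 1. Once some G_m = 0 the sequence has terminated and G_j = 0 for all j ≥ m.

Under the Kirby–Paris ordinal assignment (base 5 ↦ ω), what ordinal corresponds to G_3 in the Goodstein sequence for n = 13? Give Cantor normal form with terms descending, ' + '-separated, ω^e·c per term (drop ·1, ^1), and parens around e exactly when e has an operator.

step 0: 13 = 2^(2 + 1) + 2^2 + 1; sub 3 for 2: 3^(3 + 1) + 3^3 + 1; = 109; G_1 = 109−1 = 108
step 1: 108 = 3^(3 + 1) + 3^3; sub 4 for 3: 4^(4 + 1) + 4^4; = 1280; G_2 = 1280−1 = 1279
step 2: 1279 = 4^(4 + 1) + 3·4^3 + 3·4^2 + 3·4 + 3; sub 5 for 4: 5^(5 + 1) + 3·5^3 + 3·5^2 + 3·5 + 3; = 16093; G_3 = 16093−1 = 16092
step 3: 16092 = 5^(5 + 1) + 3·5^3 + 3·5^2 + 3·5 + 2; sub 6 for 5: 6^(6 + 1) + 3·6^3 + 3·6^2 + 3·6 + 2; = 280712; G_4 = 280712−1 = 280711

ω^(ω + 1) + ω^3·3 + ω^2·3 + ω·3 + 2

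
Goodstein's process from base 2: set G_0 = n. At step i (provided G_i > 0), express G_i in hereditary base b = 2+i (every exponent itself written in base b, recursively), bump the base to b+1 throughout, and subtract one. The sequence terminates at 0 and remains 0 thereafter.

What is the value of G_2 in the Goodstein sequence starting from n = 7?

259

G_0 = 7. HB_2(7) = 2^2 + 2 + 1. Bump = 31. G_1 = 30.
G_1 = 30. HB_3(30) = 3^3 + 3. Bump = 260. G_2 = 259.
G_2 = 259. HB_4(259) = 4^4 + 3. Bump = 3128. G_3 = 3127.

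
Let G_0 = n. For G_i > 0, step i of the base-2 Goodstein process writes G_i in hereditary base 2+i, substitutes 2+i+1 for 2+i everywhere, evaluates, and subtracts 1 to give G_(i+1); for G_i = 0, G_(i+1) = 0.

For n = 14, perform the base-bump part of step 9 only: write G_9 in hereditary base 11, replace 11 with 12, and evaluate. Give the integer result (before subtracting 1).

[0] 14 ≡ 2^(2 + 1) + 2^2 + 2 (base 2). Lift 3: 111. −1: 110.
[1] 110 ≡ 3^(3 + 1) + 3^3 + 2 (base 3). Lift 4: 1282. −1: 1281.
[2] 1281 ≡ 4^(4 + 1) + 4^4 + 1 (base 4). Lift 5: 18751. −1: 18750.
[3] 18750 ≡ 5^(5 + 1) + 5^5 (base 5). Lift 6: 326592. −1: 326591.
[4] 326591 ≡ 6^(6 + 1) + 5·6^5 + 5·6^4 + 5·6^3 + 5·6^2 + 5·6 + 5 (base 6). Lift 7: 5862841. −1: 5862840.
[5] 5862840 ≡ 7^(7 + 1) + 5·7^5 + 5·7^4 + 5·7^3 + 5·7^2 + 5·7 + 4 (base 7). Lift 8: 134404972. −1: 134404971.
[6] 134404971 ≡ 8^(8 + 1) + 5·8^5 + 5·8^4 + 5·8^3 + 5·8^2 + 5·8 + 3 (base 8). Lift 9: 3487116549. −1: 3487116548.
[7] 3487116548 ≡ 9^(9 + 1) + 5·9^5 + 5·9^4 + 5·9^3 + 5·9^2 + 5·9 + 2 (base 9). Lift 10: 100000555552. −1: 100000555551.
[8] 100000555551 ≡ 10^(10 + 1) + 5·10^5 + 5·10^4 + 5·10^3 + 5·10^2 + 5·10 + 1 (base 10). Lift 11: 3138429262497. −1: 3138429262496.

106993206736332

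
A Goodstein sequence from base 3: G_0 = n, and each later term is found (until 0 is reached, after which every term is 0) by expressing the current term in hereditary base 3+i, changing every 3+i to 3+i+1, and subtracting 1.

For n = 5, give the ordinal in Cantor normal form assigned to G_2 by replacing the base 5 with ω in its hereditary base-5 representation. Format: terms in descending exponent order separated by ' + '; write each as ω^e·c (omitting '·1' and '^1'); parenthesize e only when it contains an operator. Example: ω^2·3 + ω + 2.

step 0: 5 = 3 + 2; sub 4 for 3: 4 + 2; = 6; G_1 = 6−1 = 5
step 1: 5 = 4 + 1; sub 5 for 4: 5 + 1; = 6; G_2 = 6−1 = 5
step 2: 5 = 5; sub 6 for 5: 6; = 6; G_3 = 6−1 = 5

ω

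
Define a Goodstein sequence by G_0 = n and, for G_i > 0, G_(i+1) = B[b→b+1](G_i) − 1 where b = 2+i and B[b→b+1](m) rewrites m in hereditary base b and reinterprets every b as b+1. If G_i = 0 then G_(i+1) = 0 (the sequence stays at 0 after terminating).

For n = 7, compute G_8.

77777775

[0] 7 ≡ 2^2 + 2 + 1 (base 2). Lift 3: 31. −1: 30.
[1] 30 ≡ 3^3 + 3 (base 3). Lift 4: 260. −1: 259.
[2] 259 ≡ 4^4 + 3 (base 4). Lift 5: 3128. −1: 3127.
[3] 3127 ≡ 5^5 + 2 (base 5). Lift 6: 46658. −1: 46657.
[4] 46657 ≡ 6^6 + 1 (base 6). Lift 7: 823544. −1: 823543.
[5] 823543 ≡ 7^7 (base 7). Lift 8: 16777216. −1: 16777215.
[6] 16777215 ≡ 7·8^7 + 7·8^6 + 7·8^5 + 7·8^4 + 7·8^3 + 7·8^2 + 7·8 + 7 (base 8). Lift 9: 37665880. −1: 37665879.
[7] 37665879 ≡ 7·9^7 + 7·9^6 + 7·9^5 + 7·9^4 + 7·9^3 + 7·9^2 + 7·9 + 6 (base 9). Lift 10: 77777776. −1: 77777775.
[8] 77777775 ≡ 7·10^7 + 7·10^6 + 7·10^5 + 7·10^4 + 7·10^3 + 7·10^2 + 7·10 + 5 (base 10). Lift 11: 150051214. −1: 150051213.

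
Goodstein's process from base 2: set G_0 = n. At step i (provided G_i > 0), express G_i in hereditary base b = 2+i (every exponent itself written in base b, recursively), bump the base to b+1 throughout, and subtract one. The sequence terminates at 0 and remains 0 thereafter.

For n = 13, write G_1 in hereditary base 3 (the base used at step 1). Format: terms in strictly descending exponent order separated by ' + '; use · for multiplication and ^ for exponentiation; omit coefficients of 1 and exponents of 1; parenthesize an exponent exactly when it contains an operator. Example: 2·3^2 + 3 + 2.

3^(3 + 1) + 3^3

i=0: 13 = 2^(2 + 1) + 2^2 + 1 (b=2); 2→3: 3^(3 + 1) + 3^3 + 1 = 109; 109−1 = 108
i=1: 108 = 3^(3 + 1) + 3^3 (b=3); 3→4: 4^(4 + 1) + 4^4 = 1280; 1280−1 = 1279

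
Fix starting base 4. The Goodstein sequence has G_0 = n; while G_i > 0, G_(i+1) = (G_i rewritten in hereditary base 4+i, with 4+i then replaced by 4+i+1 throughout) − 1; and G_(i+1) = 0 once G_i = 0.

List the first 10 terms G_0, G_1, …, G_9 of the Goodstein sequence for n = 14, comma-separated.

14, 16, 18, 20, 21, 22, 23, 24, 25, 26

G_0=14  [base 4] 3·4 + 2  →[4↦5]→  3·5 + 2 = 17  −1 ⇒ G_1=16
G_1=16  [base 5] 3·5 + 1  →[5↦6]→  3·6 + 1 = 19  −1 ⇒ G_2=18
G_2=18  [base 6] 3·6  →[6↦7]→  3·7 = 21  −1 ⇒ G_3=20
G_3=20  [base 7] 2·7 + 6  →[7↦8]→  2·8 + 6 = 22  −1 ⇒ G_4=21
G_4=21  [base 8] 2·8 + 5  →[8↦9]→  2·9 + 5 = 23  −1 ⇒ G_5=22
G_5=22  [base 9] 2·9 + 4  →[9↦10]→  2·10 + 4 = 24  −1 ⇒ G_6=23
G_6=23  [base 10] 2·10 + 3  →[10↦11]→  2·11 + 3 = 25  −1 ⇒ G_7=24
G_7=24  [base 11] 2·11 + 2  →[11↦12]→  2·12 + 2 = 26  −1 ⇒ G_8=25
G_8=25  [base 12] 2·12 + 1  →[12↦13]→  2·13 + 1 = 27  −1 ⇒ G_9=26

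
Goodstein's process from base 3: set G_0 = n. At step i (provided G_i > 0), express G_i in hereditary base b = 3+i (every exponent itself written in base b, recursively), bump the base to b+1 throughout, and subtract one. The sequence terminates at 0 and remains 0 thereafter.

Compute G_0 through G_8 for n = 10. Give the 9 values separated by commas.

base 3: 10 = 3^2 + 1; at 4: 4^2 + 1 = 17; next = 16
base 4: 16 = 4^2; at 5: 5^2 = 25; next = 24
base 5: 24 = 4·5 + 4; at 6: 4·6 + 4 = 28; next = 27
base 6: 27 = 4·6 + 3; at 7: 4·7 + 3 = 31; next = 30
base 7: 30 = 4·7 + 2; at 8: 4·8 + 2 = 34; next = 33
base 8: 33 = 4·8 + 1; at 9: 4·9 + 1 = 37; next = 36
base 9: 36 = 4·9; at 10: 4·10 = 40; next = 39
base 10: 39 = 3·10 + 9; at 11: 3·11 + 9 = 42; next = 41

10, 16, 24, 27, 30, 33, 36, 39, 41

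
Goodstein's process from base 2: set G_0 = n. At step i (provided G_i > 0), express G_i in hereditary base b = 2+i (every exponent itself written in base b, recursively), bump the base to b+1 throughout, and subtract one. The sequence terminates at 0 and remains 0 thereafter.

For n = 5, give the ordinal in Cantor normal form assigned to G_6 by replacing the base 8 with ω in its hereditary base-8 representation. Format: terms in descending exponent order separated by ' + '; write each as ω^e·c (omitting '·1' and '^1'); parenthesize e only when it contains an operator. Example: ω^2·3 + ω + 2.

ω^3·3 + ω^2·3 + ω·2 + 7

G_0 = 5. HB_2(5) = 2^2 + 1. Bump = 28. G_1 = 27.
G_1 = 27. HB_3(27) = 3^3. Bump = 256. G_2 = 255.
G_2 = 255. HB_4(255) = 3·4^3 + 3·4^2 + 3·4 + 3. Bump = 468. G_3 = 467.
G_3 = 467. HB_5(467) = 3·5^3 + 3·5^2 + 3·5 + 2. Bump = 776. G_4 = 775.
G_4 = 775. HB_6(775) = 3·6^3 + 3·6^2 + 3·6 + 1. Bump = 1198. G_5 = 1197.
G_5 = 1197. HB_7(1197) = 3·7^3 + 3·7^2 + 3·7. Bump = 1752. G_6 = 1751.
G_6 = 1751. HB_8(1751) = 3·8^3 + 3·8^2 + 2·8 + 7. Bump = 2455. G_7 = 2454.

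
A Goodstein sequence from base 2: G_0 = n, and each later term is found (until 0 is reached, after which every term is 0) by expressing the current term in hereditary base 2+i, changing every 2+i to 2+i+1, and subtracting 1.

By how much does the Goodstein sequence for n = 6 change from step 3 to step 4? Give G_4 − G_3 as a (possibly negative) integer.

43530

step 0: 6 = 2^2 + 2; sub 3 for 2: 3^3 + 3; = 30; G_1 = 30−1 = 29
step 1: 29 = 3^3 + 2; sub 4 for 3: 4^4 + 2; = 258; G_2 = 258−1 = 257
step 2: 257 = 4^4 + 1; sub 5 for 4: 5^5 + 1; = 3126; G_3 = 3126−1 = 3125
step 3: 3125 = 5^5; sub 6 for 5: 6^6; = 46656; G_4 = 46656−1 = 46655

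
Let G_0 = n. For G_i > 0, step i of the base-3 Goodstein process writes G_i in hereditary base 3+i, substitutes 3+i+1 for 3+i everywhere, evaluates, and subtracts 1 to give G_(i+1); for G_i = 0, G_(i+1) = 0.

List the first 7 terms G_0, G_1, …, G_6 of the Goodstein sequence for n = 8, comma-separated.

(0) 8|_3 = 2·3 + 2 ↦ 2·4 + 2|_4 = 10 ⇒ 9
(1) 9|_4 = 2·4 + 1 ↦ 2·5 + 1|_5 = 11 ⇒ 10
(2) 10|_5 = 2·5 ↦ 2·6|_6 = 12 ⇒ 11
(3) 11|_6 = 6 + 5 ↦ 7 + 5|_7 = 12 ⇒ 11
(4) 11|_7 = 7 + 4 ↦ 8 + 4|_8 = 12 ⇒ 11
(5) 11|_8 = 8 + 3 ↦ 9 + 3|_9 = 12 ⇒ 11

8, 9, 10, 11, 11, 11, 11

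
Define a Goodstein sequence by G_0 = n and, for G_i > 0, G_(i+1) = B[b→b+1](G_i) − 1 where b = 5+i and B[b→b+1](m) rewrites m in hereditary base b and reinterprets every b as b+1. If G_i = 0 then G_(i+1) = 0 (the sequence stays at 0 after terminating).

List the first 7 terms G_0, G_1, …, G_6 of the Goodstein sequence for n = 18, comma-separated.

G_0 = 18. HB_5(18) = 3·5 + 3. Bump = 21. G_1 = 20.
G_1 = 20. HB_6(20) = 3·6 + 2. Bump = 23. G_2 = 22.
G_2 = 22. HB_7(22) = 3·7 + 1. Bump = 25. G_3 = 24.
G_3 = 24. HB_8(24) = 3·8. Bump = 27. G_4 = 26.
G_4 = 26. HB_9(26) = 2·9 + 8. Bump = 28. G_5 = 27.
G_5 = 27. HB_10(27) = 2·10 + 7. Bump = 29. G_6 = 28.

18, 20, 22, 24, 26, 27, 28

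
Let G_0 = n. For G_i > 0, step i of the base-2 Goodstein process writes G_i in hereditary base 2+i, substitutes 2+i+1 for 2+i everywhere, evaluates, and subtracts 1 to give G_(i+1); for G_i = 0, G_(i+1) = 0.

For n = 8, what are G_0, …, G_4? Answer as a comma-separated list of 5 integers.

8, 80, 553, 6310, 93395

G_0=8  [base 2] 2^(2 + 1)  →[2↦3]→  3^(3 + 1) = 81  −1 ⇒ G_1=80
G_1=80  [base 3] 2·3^3 + 2·3^2 + 2·3 + 2  →[3↦4]→  2·4^4 + 2·4^2 + 2·4 + 2 = 554  −1 ⇒ G_2=553
G_2=553  [base 4] 2·4^4 + 2·4^2 + 2·4 + 1  →[4↦5]→  2·5^5 + 2·5^2 + 2·5 + 1 = 6311  −1 ⇒ G_3=6310
G_3=6310  [base 5] 2·5^5 + 2·5^2 + 2·5  →[5↦6]→  2·6^6 + 2·6^2 + 2·6 = 93396  −1 ⇒ G_4=93395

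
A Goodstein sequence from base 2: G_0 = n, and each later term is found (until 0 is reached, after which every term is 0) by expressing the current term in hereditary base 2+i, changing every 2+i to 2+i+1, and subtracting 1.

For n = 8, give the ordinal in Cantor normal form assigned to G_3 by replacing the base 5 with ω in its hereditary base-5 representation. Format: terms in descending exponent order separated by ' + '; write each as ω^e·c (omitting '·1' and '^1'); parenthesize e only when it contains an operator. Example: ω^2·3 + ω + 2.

G_0 = 8. HB_2(8) = 2^(2 + 1). Bump = 81. G_1 = 80.
G_1 = 80. HB_3(80) = 2·3^3 + 2·3^2 + 2·3 + 2. Bump = 554. G_2 = 553.
G_2 = 553. HB_4(553) = 2·4^4 + 2·4^2 + 2·4 + 1. Bump = 6311. G_3 = 6310.

ω^ω·2 + ω^2·2 + ω·2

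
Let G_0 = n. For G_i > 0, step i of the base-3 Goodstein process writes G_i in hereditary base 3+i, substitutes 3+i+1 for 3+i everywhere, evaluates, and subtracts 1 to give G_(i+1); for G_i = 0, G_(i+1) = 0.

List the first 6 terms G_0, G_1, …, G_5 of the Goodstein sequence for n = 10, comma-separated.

10, 16, 24, 27, 30, 33

step 0: 10 = 3^2 + 1; sub 4 for 3: 4^2 + 1; = 17; G_1 = 17−1 = 16
step 1: 16 = 4^2; sub 5 for 4: 5^2; = 25; G_2 = 25−1 = 24
step 2: 24 = 4·5 + 4; sub 6 for 5: 4·6 + 4; = 28; G_3 = 28−1 = 27
step 3: 27 = 4·6 + 3; sub 7 for 6: 4·7 + 3; = 31; G_4 = 31−1 = 30
step 4: 30 = 4·7 + 2; sub 8 for 7: 4·8 + 2; = 34; G_5 = 34−1 = 33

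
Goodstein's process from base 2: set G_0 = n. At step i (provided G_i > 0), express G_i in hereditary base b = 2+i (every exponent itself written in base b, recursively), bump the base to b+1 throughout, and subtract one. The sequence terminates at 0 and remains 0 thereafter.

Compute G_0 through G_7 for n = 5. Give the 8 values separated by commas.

5, 27, 255, 467, 775, 1197, 1751, 2454

[0] 5 ≡ 2^2 + 1 (base 2). Lift 3: 28. −1: 27.
[1] 27 ≡ 3^3 (base 3). Lift 4: 256. −1: 255.
[2] 255 ≡ 3·4^3 + 3·4^2 + 3·4 + 3 (base 4). Lift 5: 468. −1: 467.
[3] 467 ≡ 3·5^3 + 3·5^2 + 3·5 + 2 (base 5). Lift 6: 776. −1: 775.
[4] 775 ≡ 3·6^3 + 3·6^2 + 3·6 + 1 (base 6). Lift 7: 1198. −1: 1197.
[5] 1197 ≡ 3·7^3 + 3·7^2 + 3·7 (base 7). Lift 8: 1752. −1: 1751.
[6] 1751 ≡ 3·8^3 + 3·8^2 + 2·8 + 7 (base 8). Lift 9: 2455. −1: 2454.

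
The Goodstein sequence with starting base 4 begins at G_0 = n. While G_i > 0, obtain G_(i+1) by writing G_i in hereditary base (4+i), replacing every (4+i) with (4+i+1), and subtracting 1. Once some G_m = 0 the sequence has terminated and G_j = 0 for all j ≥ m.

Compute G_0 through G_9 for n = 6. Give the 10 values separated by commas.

i=0: 6 = 4 + 2 (b=4); 4→5: 5 + 2 = 7; 7−1 = 6
i=1: 6 = 5 + 1 (b=5); 5→6: 6 + 1 = 7; 7−1 = 6
i=2: 6 = 6 (b=6); 6→7: 7 = 7; 7−1 = 6
i=3: 6 = 6 (b=7); 7→8: 6 = 6; 6−1 = 5
i=4: 5 = 5 (b=8); 8→9: 5 = 5; 5−1 = 4
i=5: 4 = 4 (b=9); 9→10: 4 = 4; 4−1 = 3
i=6: 3 = 3 (b=10); 10→11: 3 = 3; 3−1 = 2
i=7: 2 = 2 (b=11); 11→12: 2 = 2; 2−1 = 1
i=8: 1 = 1 (b=12); 12→13: 1 = 1; 1−1 = 0

6, 6, 6, 6, 5, 4, 3, 2, 1, 0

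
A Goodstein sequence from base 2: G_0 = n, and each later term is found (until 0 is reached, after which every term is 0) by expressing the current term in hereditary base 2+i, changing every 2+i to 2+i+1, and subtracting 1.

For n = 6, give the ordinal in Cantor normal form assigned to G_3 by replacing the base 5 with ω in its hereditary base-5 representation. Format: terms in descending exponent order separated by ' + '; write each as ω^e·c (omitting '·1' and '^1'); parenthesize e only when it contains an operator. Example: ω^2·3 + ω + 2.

ω^ω

i=0: 6 = 2^2 + 2 (b=2); 2→3: 3^3 + 3 = 30; 30−1 = 29
i=1: 29 = 3^3 + 2 (b=3); 3→4: 4^4 + 2 = 258; 258−1 = 257
i=2: 257 = 4^4 + 1 (b=4); 4→5: 5^5 + 1 = 3126; 3126−1 = 3125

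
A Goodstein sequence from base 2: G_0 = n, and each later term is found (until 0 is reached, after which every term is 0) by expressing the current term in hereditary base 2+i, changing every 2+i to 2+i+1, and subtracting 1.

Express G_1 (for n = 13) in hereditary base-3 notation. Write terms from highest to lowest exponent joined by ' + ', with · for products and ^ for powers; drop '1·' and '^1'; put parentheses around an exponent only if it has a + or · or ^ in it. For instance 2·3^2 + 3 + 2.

step 0: 13 = 2^(2 + 1) + 2^2 + 1; sub 3 for 2: 3^(3 + 1) + 3^3 + 1; = 109; G_1 = 109−1 = 108
step 1: 108 = 3^(3 + 1) + 3^3; sub 4 for 3: 4^(4 + 1) + 4^4; = 1280; G_2 = 1280−1 = 1279

3^(3 + 1) + 3^3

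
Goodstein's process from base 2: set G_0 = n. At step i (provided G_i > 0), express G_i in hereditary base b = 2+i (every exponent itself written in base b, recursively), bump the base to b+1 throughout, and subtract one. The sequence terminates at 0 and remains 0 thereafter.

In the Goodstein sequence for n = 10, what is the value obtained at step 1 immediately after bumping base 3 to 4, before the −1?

base 2: 10 = 2^(2 + 1) + 2; at 3: 3^(3 + 1) + 3 = 84; next = 83
base 3: 83 = 3^(3 + 1) + 2; at 4: 4^(4 + 1) + 2 = 1026; next = 1025

1026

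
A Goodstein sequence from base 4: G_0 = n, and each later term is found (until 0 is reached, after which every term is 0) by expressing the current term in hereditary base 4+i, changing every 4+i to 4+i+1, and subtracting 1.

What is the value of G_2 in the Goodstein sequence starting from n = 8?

9

step 0: 8 = 2·4; sub 5 for 4: 2·5; = 10; G_1 = 10−1 = 9
step 1: 9 = 5 + 4; sub 6 for 5: 6 + 4; = 10; G_2 = 10−1 = 9
step 2: 9 = 6 + 3; sub 7 for 6: 7 + 3; = 10; G_3 = 10−1 = 9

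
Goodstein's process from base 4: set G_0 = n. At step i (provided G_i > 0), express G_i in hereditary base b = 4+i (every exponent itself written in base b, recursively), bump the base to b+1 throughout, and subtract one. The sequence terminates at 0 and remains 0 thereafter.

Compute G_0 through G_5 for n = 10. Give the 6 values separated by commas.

10, 11, 12, 13, 13, 13

G_0 = 10. HB_4(10) = 2·4 + 2. Bump = 12. G_1 = 11.
G_1 = 11. HB_5(11) = 2·5 + 1. Bump = 13. G_2 = 12.
G_2 = 12. HB_6(12) = 2·6. Bump = 14. G_3 = 13.
G_3 = 13. HB_7(13) = 7 + 6. Bump = 14. G_4 = 13.
G_4 = 13. HB_8(13) = 8 + 5. Bump = 14. G_5 = 13.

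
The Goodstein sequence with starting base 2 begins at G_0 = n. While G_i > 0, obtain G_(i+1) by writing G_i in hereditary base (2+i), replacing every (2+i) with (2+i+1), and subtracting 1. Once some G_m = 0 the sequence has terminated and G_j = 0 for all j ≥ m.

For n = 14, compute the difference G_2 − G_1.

1171

14 —HB2→ 2^(2 + 1) + 2^2 + 2 —bump→ 3^(3 + 1) + 3^3 + 3 = 111 —(−1)→ 110
110 —HB3→ 3^(3 + 1) + 3^3 + 2 —bump→ 4^(4 + 1) + 4^4 + 2 = 1282 —(−1)→ 1281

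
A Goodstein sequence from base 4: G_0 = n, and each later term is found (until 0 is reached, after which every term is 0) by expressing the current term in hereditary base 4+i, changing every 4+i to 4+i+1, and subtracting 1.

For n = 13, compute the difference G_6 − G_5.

1

13 —HB4→ 3·4 + 1 —bump→ 3·5 + 1 = 16 —(−1)→ 15
15 —HB5→ 3·5 —bump→ 3·6 = 18 —(−1)→ 17
17 —HB6→ 2·6 + 5 —bump→ 2·7 + 5 = 19 —(−1)→ 18
18 —HB7→ 2·7 + 4 —bump→ 2·8 + 4 = 20 —(−1)→ 19
19 —HB8→ 2·8 + 3 —bump→ 2·9 + 3 = 21 —(−1)→ 20
20 —HB9→ 2·9 + 2 —bump→ 2·10 + 2 = 22 —(−1)→ 21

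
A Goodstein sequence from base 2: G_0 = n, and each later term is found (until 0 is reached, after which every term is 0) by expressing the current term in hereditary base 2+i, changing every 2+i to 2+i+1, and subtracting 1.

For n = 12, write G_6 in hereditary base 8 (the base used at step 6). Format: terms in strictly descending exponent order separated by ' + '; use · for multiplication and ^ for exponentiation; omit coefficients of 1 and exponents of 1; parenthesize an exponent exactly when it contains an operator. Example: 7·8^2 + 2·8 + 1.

(0) 12|_2 = 2^(2 + 1) + 2^2 ↦ 3^(3 + 1) + 3^3|_3 = 108 ⇒ 107
(1) 107|_3 = 3^(3 + 1) + 2·3^2 + 2·3 + 2 ↦ 4^(4 + 1) + 2·4^2 + 2·4 + 2|_4 = 1066 ⇒ 1065
(2) 1065|_4 = 4^(4 + 1) + 2·4^2 + 2·4 + 1 ↦ 5^(5 + 1) + 2·5^2 + 2·5 + 1|_5 = 15686 ⇒ 15685
(3) 15685|_5 = 5^(5 + 1) + 2·5^2 + 2·5 ↦ 6^(6 + 1) + 2·6^2 + 2·6|_6 = 280020 ⇒ 280019
(4) 280019|_6 = 6^(6 + 1) + 2·6^2 + 6 + 5 ↦ 7^(7 + 1) + 2·7^2 + 7 + 5|_7 = 5764911 ⇒ 5764910
(5) 5764910|_7 = 7^(7 + 1) + 2·7^2 + 7 + 4 ↦ 8^(8 + 1) + 2·8^2 + 8 + 4|_8 = 134217868 ⇒ 134217867
(6) 134217867|_8 = 8^(8 + 1) + 2·8^2 + 8 + 3 ↦ 9^(9 + 1) + 2·9^2 + 9 + 3|_9 = 3486784575 ⇒ 3486784574

8^(8 + 1) + 2·8^2 + 8 + 3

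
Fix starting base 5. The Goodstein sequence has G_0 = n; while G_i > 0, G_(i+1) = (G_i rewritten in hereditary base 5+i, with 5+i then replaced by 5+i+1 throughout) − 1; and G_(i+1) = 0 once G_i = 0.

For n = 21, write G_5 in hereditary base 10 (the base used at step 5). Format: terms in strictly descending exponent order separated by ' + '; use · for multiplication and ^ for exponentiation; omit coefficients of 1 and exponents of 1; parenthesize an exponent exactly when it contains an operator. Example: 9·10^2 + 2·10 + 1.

base 5: 21 = 4·5 + 1; at 6: 4·6 + 1 = 25; next = 24
base 6: 24 = 4·6; at 7: 4·7 = 28; next = 27
base 7: 27 = 3·7 + 6; at 8: 3·8 + 6 = 30; next = 29
base 8: 29 = 3·8 + 5; at 9: 3·9 + 5 = 32; next = 31
base 9: 31 = 3·9 + 4; at 10: 3·10 + 4 = 34; next = 33
base 10: 33 = 3·10 + 3; at 11: 3·11 + 3 = 36; next = 35

3·10 + 3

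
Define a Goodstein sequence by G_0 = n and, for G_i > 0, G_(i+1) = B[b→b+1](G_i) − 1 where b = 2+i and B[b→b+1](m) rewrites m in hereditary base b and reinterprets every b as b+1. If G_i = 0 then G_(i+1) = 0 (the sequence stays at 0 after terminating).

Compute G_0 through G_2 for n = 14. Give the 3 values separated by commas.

(0) 14|_2 = 2^(2 + 1) + 2^2 + 2 ↦ 3^(3 + 1) + 3^3 + 3|_3 = 111 ⇒ 110
(1) 110|_3 = 3^(3 + 1) + 3^3 + 2 ↦ 4^(4 + 1) + 4^4 + 2|_4 = 1282 ⇒ 1281

14, 110, 1281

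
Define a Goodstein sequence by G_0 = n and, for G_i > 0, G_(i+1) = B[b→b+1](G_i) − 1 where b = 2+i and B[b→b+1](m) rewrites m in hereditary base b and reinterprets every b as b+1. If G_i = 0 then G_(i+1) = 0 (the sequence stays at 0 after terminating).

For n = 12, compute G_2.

(0) 12|_2 = 2^(2 + 1) + 2^2 ↦ 3^(3 + 1) + 3^3|_3 = 108 ⇒ 107
(1) 107|_3 = 3^(3 + 1) + 2·3^2 + 2·3 + 2 ↦ 4^(4 + 1) + 2·4^2 + 2·4 + 2|_4 = 1066 ⇒ 1065

1065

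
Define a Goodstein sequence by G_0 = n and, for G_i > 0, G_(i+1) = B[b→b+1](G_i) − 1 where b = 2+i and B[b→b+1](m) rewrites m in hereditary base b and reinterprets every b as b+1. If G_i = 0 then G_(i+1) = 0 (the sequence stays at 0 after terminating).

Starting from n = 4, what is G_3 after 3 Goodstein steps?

G_0=4  [base 2] 2^2  →[2↦3]→  3^3 = 27  −1 ⇒ G_1=26
G_1=26  [base 3] 2·3^2 + 2·3 + 2  →[3↦4]→  2·4^2 + 2·4 + 2 = 42  −1 ⇒ G_2=41
G_2=41  [base 4] 2·4^2 + 2·4 + 1  →[4↦5]→  2·5^2 + 2·5 + 1 = 61  −1 ⇒ G_3=60
G_3=60  [base 5] 2·5^2 + 2·5  →[5↦6]→  2·6^2 + 2·6 = 84  −1 ⇒ G_4=83

60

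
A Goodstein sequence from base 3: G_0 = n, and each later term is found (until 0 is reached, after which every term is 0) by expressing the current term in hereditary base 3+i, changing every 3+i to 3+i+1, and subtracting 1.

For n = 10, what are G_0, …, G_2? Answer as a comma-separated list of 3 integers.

10, 16, 24

G_0 = 10. HB_3(10) = 3^2 + 1. Bump = 17. G_1 = 16.
G_1 = 16. HB_4(16) = 4^2. Bump = 25. G_2 = 24.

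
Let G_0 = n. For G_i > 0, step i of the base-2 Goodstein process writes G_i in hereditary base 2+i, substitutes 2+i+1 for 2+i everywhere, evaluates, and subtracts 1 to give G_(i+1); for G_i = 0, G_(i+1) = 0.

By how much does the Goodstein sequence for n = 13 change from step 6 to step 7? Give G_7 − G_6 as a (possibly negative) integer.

3352567376

13 —HB2→ 2^(2 + 1) + 2^2 + 1 —bump→ 3^(3 + 1) + 3^3 + 1 = 109 —(−1)→ 108
108 —HB3→ 3^(3 + 1) + 3^3 —bump→ 4^(4 + 1) + 4^4 = 1280 —(−1)→ 1279
1279 —HB4→ 4^(4 + 1) + 3·4^3 + 3·4^2 + 3·4 + 3 —bump→ 5^(5 + 1) + 3·5^3 + 3·5^2 + 3·5 + 3 = 16093 —(−1)→ 16092
16092 —HB5→ 5^(5 + 1) + 3·5^3 + 3·5^2 + 3·5 + 2 —bump→ 6^(6 + 1) + 3·6^3 + 3·6^2 + 3·6 + 2 = 280712 —(−1)→ 280711
280711 —HB6→ 6^(6 + 1) + 3·6^3 + 3·6^2 + 3·6 + 1 —bump→ 7^(7 + 1) + 3·7^3 + 3·7^2 + 3·7 + 1 = 5765999 —(−1)→ 5765998
5765998 —HB7→ 7^(7 + 1) + 3·7^3 + 3·7^2 + 3·7 —bump→ 8^(8 + 1) + 3·8^3 + 3·8^2 + 3·8 = 134219480 —(−1)→ 134219479
134219479 —HB8→ 8^(8 + 1) + 3·8^3 + 3·8^2 + 2·8 + 7 —bump→ 9^(9 + 1) + 3·9^3 + 3·9^2 + 2·9 + 7 = 3486786856 —(−1)→ 3486786855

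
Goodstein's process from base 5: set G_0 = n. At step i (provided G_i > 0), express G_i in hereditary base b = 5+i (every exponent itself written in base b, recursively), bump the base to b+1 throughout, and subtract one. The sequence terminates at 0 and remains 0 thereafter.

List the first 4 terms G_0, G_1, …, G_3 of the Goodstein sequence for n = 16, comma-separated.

16, 18, 20, 21

[0] 16 ≡ 3·5 + 1 (base 5). Lift 6: 19. −1: 18.
[1] 18 ≡ 3·6 (base 6). Lift 7: 21. −1: 20.
[2] 20 ≡ 2·7 + 6 (base 7). Lift 8: 22. −1: 21.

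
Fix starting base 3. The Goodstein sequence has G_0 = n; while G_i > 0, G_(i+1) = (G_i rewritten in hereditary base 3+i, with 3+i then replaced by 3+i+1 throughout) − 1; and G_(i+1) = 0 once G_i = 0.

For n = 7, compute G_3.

i=0: 7 = 2·3 + 1 (b=3); 3→4: 2·4 + 1 = 9; 9−1 = 8
i=1: 8 = 2·4 (b=4); 4→5: 2·5 = 10; 10−1 = 9
i=2: 9 = 5 + 4 (b=5); 5→6: 6 + 4 = 10; 10−1 = 9
i=3: 9 = 6 + 3 (b=6); 6→7: 7 + 3 = 10; 10−1 = 9

9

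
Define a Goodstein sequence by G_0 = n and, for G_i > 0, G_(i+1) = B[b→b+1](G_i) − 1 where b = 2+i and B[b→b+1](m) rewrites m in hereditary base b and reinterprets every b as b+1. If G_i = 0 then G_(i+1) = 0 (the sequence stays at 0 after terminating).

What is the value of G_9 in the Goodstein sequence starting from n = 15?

3138578427934

[0] 15 ≡ 2^(2 + 1) + 2^2 + 2 + 1 (base 2). Lift 3: 112. −1: 111.
[1] 111 ≡ 3^(3 + 1) + 3^3 + 3 (base 3). Lift 4: 1284. −1: 1283.
[2] 1283 ≡ 4^(4 + 1) + 4^4 + 3 (base 4). Lift 5: 18753. −1: 18752.
[3] 18752 ≡ 5^(5 + 1) + 5^5 + 2 (base 5). Lift 6: 326594. −1: 326593.
[4] 326593 ≡ 6^(6 + 1) + 6^6 + 1 (base 6). Lift 7: 6588345. −1: 6588344.
[5] 6588344 ≡ 7^(7 + 1) + 7^7 (base 7). Lift 8: 150994944. −1: 150994943.
[6] 150994943 ≡ 8^(8 + 1) + 7·8^7 + 7·8^6 + 7·8^5 + 7·8^4 + 7·8^3 + 7·8^2 + 7·8 + 7 (base 8). Lift 9: 3524450281. −1: 3524450280.
[7] 3524450280 ≡ 9^(9 + 1) + 7·9^7 + 7·9^6 + 7·9^5 + 7·9^4 + 7·9^3 + 7·9^2 + 7·9 + 6 (base 9). Lift 10: 100077777776. −1: 100077777775.
[8] 100077777775 ≡ 10^(10 + 1) + 7·10^7 + 7·10^6 + 7·10^5 + 7·10^4 + 7·10^3 + 7·10^2 + 7·10 + 5 (base 10). Lift 11: 3138578427935. −1: 3138578427934.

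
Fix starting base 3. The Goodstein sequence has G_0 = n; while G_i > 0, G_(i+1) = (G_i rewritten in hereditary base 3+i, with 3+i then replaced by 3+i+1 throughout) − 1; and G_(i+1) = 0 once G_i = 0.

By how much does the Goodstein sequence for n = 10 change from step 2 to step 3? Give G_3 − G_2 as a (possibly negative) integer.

3

G_0 = 10. HB_3(10) = 3^2 + 1. Bump = 17. G_1 = 16.
G_1 = 16. HB_4(16) = 4^2. Bump = 25. G_2 = 24.
G_2 = 24. HB_5(24) = 4·5 + 4. Bump = 28. G_3 = 27.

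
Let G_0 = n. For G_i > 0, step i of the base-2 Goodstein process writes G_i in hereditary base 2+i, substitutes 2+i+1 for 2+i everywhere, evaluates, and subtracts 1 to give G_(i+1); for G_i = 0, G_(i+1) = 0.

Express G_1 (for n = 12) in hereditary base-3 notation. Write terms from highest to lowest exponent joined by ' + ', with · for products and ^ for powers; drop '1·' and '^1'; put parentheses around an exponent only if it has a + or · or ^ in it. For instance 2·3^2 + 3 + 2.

i=0: 12 = 2^(2 + 1) + 2^2 (b=2); 2→3: 3^(3 + 1) + 3^3 = 108; 108−1 = 107
i=1: 107 = 3^(3 + 1) + 2·3^2 + 2·3 + 2 (b=3); 3→4: 4^(4 + 1) + 2·4^2 + 2·4 + 2 = 1066; 1066−1 = 1065

3^(3 + 1) + 2·3^2 + 2·3 + 2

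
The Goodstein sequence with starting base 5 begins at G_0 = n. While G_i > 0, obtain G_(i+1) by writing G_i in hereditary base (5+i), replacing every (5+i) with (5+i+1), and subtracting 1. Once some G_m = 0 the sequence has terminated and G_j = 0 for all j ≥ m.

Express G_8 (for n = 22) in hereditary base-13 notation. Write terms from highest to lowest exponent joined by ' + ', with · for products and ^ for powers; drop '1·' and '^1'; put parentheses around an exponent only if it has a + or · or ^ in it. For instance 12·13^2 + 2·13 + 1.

[0] 22 ≡ 4·5 + 2 (base 5). Lift 6: 26. −1: 25.
[1] 25 ≡ 4·6 + 1 (base 6). Lift 7: 29. −1: 28.
[2] 28 ≡ 4·7 (base 7). Lift 8: 32. −1: 31.
[3] 31 ≡ 3·8 + 7 (base 8). Lift 9: 34. −1: 33.
[4] 33 ≡ 3·9 + 6 (base 9). Lift 10: 36. −1: 35.
[5] 35 ≡ 3·10 + 5 (base 10). Lift 11: 38. −1: 37.
[6] 37 ≡ 3·11 + 4 (base 11). Lift 12: 40. −1: 39.
[7] 39 ≡ 3·12 + 3 (base 12). Lift 13: 42. −1: 41.

3·13 + 2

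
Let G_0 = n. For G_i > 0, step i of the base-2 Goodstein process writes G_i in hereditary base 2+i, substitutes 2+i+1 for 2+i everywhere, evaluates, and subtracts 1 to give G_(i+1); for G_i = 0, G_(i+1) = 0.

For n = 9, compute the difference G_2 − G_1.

942

G_0 = 9. HB_2(9) = 2^(2 + 1) + 1. Bump = 82. G_1 = 81.
G_1 = 81. HB_3(81) = 3^(3 + 1). Bump = 1024. G_2 = 1023.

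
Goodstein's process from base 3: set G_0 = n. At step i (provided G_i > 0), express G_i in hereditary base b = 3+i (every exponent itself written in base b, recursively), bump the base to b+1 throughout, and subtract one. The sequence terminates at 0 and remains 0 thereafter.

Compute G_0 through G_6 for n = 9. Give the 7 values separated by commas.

9, 15, 17, 19, 21, 23, 24

9 —HB3→ 3^2 —bump→ 4^2 = 16 —(−1)→ 15
15 —HB4→ 3·4 + 3 —bump→ 3·5 + 3 = 18 —(−1)→ 17
17 —HB5→ 3·5 + 2 —bump→ 3·6 + 2 = 20 —(−1)→ 19
19 —HB6→ 3·6 + 1 —bump→ 3·7 + 1 = 22 —(−1)→ 21
21 —HB7→ 3·7 —bump→ 3·8 = 24 —(−1)→ 23
23 —HB8→ 2·8 + 7 —bump→ 2·9 + 7 = 25 —(−1)→ 24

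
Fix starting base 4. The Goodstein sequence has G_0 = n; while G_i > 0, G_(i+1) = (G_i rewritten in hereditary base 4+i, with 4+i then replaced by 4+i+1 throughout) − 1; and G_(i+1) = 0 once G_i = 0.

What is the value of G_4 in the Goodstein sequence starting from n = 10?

13

10 —HB4→ 2·4 + 2 —bump→ 2·5 + 2 = 12 —(−1)→ 11
11 —HB5→ 2·5 + 1 —bump→ 2·6 + 1 = 13 —(−1)→ 12
12 —HB6→ 2·6 —bump→ 2·7 = 14 —(−1)→ 13
13 —HB7→ 7 + 6 —bump→ 8 + 6 = 14 —(−1)→ 13
13 —HB8→ 8 + 5 —bump→ 9 + 5 = 14 —(−1)→ 13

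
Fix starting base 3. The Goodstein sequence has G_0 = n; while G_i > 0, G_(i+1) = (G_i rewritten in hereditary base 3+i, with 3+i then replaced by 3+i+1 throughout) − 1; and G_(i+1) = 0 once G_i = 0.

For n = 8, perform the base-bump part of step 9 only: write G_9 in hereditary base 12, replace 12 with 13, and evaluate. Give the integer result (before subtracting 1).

11

step 0: 8 = 2·3 + 2; sub 4 for 3: 2·4 + 2; = 10; G_1 = 10−1 = 9
step 1: 9 = 2·4 + 1; sub 5 for 4: 2·5 + 1; = 11; G_2 = 11−1 = 10
step 2: 10 = 2·5; sub 6 for 5: 2·6; = 12; G_3 = 12−1 = 11
step 3: 11 = 6 + 5; sub 7 for 6: 7 + 5; = 12; G_4 = 12−1 = 11
step 4: 11 = 7 + 4; sub 8 for 7: 8 + 4; = 12; G_5 = 12−1 = 11
step 5: 11 = 8 + 3; sub 9 for 8: 9 + 3; = 12; G_6 = 12−1 = 11
step 6: 11 = 9 + 2; sub 10 for 9: 10 + 2; = 12; G_7 = 12−1 = 11
step 7: 11 = 10 + 1; sub 11 for 10: 11 + 1; = 12; G_8 = 12−1 = 11
step 8: 11 = 11; sub 12 for 11: 12; = 12; G_9 = 12−1 = 11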